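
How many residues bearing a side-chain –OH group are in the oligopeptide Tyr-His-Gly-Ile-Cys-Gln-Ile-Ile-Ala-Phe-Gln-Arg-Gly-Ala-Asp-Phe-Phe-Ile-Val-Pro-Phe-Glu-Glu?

1

The –OH-bearing residues are Ser, Thr (aliphatic alcohols), and Tyr (phenol).
Matching residues: Tyr1.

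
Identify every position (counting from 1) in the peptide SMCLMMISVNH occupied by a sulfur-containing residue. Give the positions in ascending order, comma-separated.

Only Cys (C) and Met (M) have a sulfur atom in the side chain.
Matching residues: M2, C3, M5, M6.

2, 3, 5, 6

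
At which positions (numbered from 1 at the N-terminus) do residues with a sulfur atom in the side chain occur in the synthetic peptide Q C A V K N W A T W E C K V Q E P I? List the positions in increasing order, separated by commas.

2, 12

Only Cys (C) and Met (M) have a sulfur atom in the side chain.
Matching residues: C2, C12.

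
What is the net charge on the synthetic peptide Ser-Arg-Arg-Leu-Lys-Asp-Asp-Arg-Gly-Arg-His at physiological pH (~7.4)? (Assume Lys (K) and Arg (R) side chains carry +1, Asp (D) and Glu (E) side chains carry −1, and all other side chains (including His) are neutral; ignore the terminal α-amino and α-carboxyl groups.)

+3

Positive (K, R): Arg2, Arg3, Lys5, Arg8, Arg10 → +5.
Negative (D, E): Asp6, Asp7 → −2.
Net charge = (+5) + (−2) = +3.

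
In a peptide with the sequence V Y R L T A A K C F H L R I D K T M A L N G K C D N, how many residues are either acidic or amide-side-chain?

Acidic: D, E. Amide-side-chain: N, Q.
Acidic residues here: D15, D25 (2).
Amide-side-chain residues here: N21, N26 (2).
The two groups share no amino acid, so total = 2 + 2 = 4.

4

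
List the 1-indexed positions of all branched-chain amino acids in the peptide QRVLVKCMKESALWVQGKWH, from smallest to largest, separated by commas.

3, 4, 5, 13, 15

Valine (V), leucine (L), and isoleucine (I) are the branched-chain amino acids.
Matching residues: V3, L4, V5, L13, V15.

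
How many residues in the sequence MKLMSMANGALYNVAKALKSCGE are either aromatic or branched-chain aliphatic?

5

Aromatic: F, W, Y. Branched-chain aliphatic: I, L, V.
Aromatic residues here: Y12 (1).
Branched-chain aliphatic residues here: L3, L11, V14, L18 (4).
The two groups share no amino acid, so total = 1 + 4 = 5.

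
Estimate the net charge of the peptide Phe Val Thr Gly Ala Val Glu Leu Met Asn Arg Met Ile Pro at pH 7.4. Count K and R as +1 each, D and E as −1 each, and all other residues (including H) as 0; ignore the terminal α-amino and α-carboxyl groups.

0

Positive (K, R): Arg11 → +1.
Negative (D, E): Glu7 → −1.
Net charge = (+1) + (−1) = 0.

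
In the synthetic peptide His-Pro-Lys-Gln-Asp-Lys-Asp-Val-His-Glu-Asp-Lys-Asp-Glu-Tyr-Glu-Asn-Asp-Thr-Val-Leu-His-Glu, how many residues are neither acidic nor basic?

Acidic: D, E. Basic: K, R, H. All other residues are neither.
Matching residues: Pro2, Gln4, Val8, Tyr15, Asn17, Thr19, Val20, Leu21.

8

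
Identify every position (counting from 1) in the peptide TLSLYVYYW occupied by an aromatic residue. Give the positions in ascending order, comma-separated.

Phenylalanine (F), tryptophan (W), and tyrosine (Y) have aromatic ring side chains.
Matching residues: Y5, Y7, Y8, W9.

5, 7, 8, 9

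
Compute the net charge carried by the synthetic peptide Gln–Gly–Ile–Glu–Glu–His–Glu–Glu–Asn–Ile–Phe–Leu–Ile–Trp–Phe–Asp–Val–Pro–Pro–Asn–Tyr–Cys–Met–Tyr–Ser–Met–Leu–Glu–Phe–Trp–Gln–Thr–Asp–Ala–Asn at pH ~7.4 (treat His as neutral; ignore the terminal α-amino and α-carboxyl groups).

The side chains ionized at physiological pH are Lys/Arg (+1) and Asp/Glu (−1); with His treated as neutral, nothing else contributes.
Positive (K, R): none → +0.
Negative (D, E): Glu4, Glu5, Glu7, Glu8, Asp16, Glu28, Asp33 → −7.
Net charge = (+0) + (−7) = −7.

-7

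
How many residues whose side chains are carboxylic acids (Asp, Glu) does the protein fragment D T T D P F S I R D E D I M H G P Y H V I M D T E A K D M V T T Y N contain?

Matching residues: D1, D4, D10, E11, D12, D23, E25, D28.

8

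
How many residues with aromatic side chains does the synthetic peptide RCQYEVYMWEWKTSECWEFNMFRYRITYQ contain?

Phenylalanine (F), tryptophan (W), and tyrosine (Y) have aromatic ring side chains.
Matching residues: Y4, Y7, W9, W11, W17, F19, F22, Y24, Y28.

9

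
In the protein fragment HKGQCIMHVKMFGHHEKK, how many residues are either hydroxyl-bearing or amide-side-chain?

Hydroxyl-bearing: S, T, Y. Amide-side-chain: N, Q.
Hydroxyl-bearing residues here: none (0).
Amide-side-chain residues here: Q4 (1).
The two groups share no amino acid, so total = 0 + 1 = 1.

1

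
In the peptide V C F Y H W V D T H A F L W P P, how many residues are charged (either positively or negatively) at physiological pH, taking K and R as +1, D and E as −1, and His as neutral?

1

Charged side chains at pH ~7.4: K, R (positive); D, E (negative).
Matching residues: D8.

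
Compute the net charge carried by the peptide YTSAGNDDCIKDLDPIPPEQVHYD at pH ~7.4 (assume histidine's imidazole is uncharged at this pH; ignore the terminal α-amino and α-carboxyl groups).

-5

The side chains ionized at physiological pH are Lys/Arg (+1) and Asp/Glu (−1); with His treated as neutral, nothing else contributes.
Positive (K, R): K11 → +1.
Negative (D, E): D7, D8, D12, D14, E19, D24 → −6.
Net charge = (+1) + (−6) = −5.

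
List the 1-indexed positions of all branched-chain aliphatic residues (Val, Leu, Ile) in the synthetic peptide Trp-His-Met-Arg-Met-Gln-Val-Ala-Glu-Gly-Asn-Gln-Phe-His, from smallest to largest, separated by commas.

7

Matching residues: Val7.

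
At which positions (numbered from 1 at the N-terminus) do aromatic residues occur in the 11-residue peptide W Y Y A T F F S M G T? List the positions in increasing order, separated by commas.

1, 2, 3, 6, 7

F, W, and Y each carry an aromatic ring on the side chain.
Matching residues: W1, Y2, Y3, F6, F7.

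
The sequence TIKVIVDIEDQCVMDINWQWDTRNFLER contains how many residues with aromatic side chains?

The aromatic amino acids are Phe (F, benzyl), Trp (W, indole), and Tyr (Y, phenol).
Matching residues: W18, W20, F25.

3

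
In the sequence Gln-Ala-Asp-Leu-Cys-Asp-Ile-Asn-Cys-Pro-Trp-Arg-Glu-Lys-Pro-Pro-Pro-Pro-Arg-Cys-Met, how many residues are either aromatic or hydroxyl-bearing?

1

Aromatic: F, W, Y. Hydroxyl-bearing: S, T, Y.
Aromatic residues here: Trp11 (1).
Hydroxyl-bearing residues here: none (0).
(Y belongs to both groups, but none appear in this sequence.) Total = 1 + 0 = 1.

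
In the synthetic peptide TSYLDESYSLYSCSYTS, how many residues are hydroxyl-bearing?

12

Serine (S), threonine (T), and tyrosine (Y) each carry a hydroxyl group on the side chain.
Matching residues: T1, S2, Y3, S7, Y8, S9, Y11, S12, S14, Y15, T16, S17.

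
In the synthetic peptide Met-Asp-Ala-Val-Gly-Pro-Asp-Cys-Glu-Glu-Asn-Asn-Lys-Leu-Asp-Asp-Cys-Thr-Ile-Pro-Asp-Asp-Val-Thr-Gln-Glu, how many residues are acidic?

9

The acidic residues are Asp (D) and Glu (E), whose side chains end in a carboxylate group.
Matching residues: Asp2, Asp7, Glu9, Glu10, Asp15, Asp16, Asp21, Asp22, Glu26.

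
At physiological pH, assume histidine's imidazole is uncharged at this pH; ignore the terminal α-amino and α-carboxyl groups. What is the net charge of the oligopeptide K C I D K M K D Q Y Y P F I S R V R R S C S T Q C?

+4

The side chains ionized at physiological pH are Lys/Arg (+1) and Asp/Glu (−1); with His treated as neutral, nothing else contributes.
Positive (K, R): K1, K5, K7, R16, R18, R19 → +6.
Negative (D, E): D4, D8 → −2.
Net charge = (+6) + (−2) = +4.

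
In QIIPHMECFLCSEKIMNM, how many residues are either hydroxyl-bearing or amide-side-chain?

3

Hydroxyl-bearing: S, T, Y. Amide-side-chain: N, Q.
Hydroxyl-bearing residues here: S12 (1).
Amide-side-chain residues here: Q1, N17 (2).
The two groups share no amino acid, so total = 1 + 2 = 3.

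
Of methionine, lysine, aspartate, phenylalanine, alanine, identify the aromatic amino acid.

phenylalanine

Phenylalanine (F), tryptophan (W), and tyrosine (Y) have aromatic ring side chains.
Of the listed options, only phenylalanine belongs to this group.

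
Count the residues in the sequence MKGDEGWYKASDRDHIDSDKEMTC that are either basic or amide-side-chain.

5

Basic: H, K, R. Amide-side-chain: N, Q.
Basic residues here: K2, K9, R13, H15, K20 (5).
Amide-side-chain residues here: none (0).
The two groups share no amino acid, so total = 5 + 0 = 5.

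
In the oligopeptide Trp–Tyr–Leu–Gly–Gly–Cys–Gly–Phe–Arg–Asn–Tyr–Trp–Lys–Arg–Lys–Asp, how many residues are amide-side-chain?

Asparagine (N) and glutamine (Q) have uncharged amide side chains.
Matching residues: Asn10.

1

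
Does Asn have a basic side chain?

No

K, R, and H are the three residues with basic side chains (ε-amine, guanidinium, and imidazole respectively).
Asparagine is not in this group.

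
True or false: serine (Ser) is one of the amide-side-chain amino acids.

Asparagine (N) and glutamine (Q) have uncharged amide side chains.
Serine is not in this group.

False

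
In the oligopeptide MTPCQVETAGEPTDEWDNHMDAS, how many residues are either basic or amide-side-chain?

Basic: H, K, R. Amide-side-chain: N, Q.
Basic residues here: H19 (1).
Amide-side-chain residues here: Q5, N18 (2).
The two groups share no amino acid, so total = 1 + 2 = 3.

3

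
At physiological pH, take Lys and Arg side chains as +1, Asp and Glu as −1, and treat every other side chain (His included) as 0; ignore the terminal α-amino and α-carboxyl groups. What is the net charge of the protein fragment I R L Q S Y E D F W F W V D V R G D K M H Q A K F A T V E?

Positive (K, R): R2, R16, K19, K24 → +4.
Negative (D, E): E7, D8, D14, D18, E29 → −5.
Net charge = (+4) + (−5) = −1.

-1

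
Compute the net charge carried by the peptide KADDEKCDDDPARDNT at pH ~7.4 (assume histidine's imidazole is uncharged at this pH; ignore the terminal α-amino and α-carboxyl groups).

-4

The side chains ionized at physiological pH are Lys/Arg (+1) and Asp/Glu (−1); with His treated as neutral, nothing else contributes.
Positive (K, R): K1, K6, R13 → +3.
Negative (D, E): D3, D4, E5, D8, D9, D10, D14 → −7.
Net charge = (+3) + (−7) = −4.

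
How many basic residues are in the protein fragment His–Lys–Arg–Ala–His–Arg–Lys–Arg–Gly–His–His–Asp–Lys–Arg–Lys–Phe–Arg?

K, R, and H are the three residues with basic side chains (ε-amine, guanidinium, and imidazole respectively).
Matching residues: His1, Lys2, Arg3, His5, Arg6, Lys7, Arg8, His10, His11, Lys13, Arg14, Lys15, Arg17.

13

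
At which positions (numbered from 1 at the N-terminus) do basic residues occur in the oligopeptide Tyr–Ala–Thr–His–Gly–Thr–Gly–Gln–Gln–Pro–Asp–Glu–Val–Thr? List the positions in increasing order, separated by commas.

The basic amino acids are Lys (K), Arg (R), and His (H).
Matching residues: His4.

4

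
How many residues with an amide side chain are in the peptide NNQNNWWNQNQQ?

10

The amide-side-chain residues are Asn (N) and Gln (Q).
Matching residues: N1, N2, Q3, N4, N5, N8, Q9, N10, Q11, Q12.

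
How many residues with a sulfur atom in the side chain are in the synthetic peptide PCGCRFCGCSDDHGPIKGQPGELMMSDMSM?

Only Cys (C) and Met (M) have a sulfur atom in the side chain.
Matching residues: C2, C4, C7, C9, M24, M25, M28, M30.

8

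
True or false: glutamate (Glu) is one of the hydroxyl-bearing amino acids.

False

The –OH-bearing residues are Ser, Thr (aliphatic alcohols), and Tyr (phenol).
Glutamate is not in this group.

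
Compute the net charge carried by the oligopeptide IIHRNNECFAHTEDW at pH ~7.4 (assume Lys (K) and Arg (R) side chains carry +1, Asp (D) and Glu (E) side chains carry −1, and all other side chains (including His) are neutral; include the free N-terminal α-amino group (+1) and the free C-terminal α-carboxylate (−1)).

-2

Positive (K, R): R4 → +1.
Negative (D, E): E7, E13, D14 → −3.
The N-terminus (+1) and C-terminus (−1) cancel.
Net charge = (+1) + (−3) = −2.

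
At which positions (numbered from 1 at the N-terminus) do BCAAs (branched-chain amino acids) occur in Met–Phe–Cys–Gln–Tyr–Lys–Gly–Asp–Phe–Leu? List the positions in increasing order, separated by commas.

The BCAAs are Val, Leu, and Ile — aliphatic side chains with a branch point.
Matching residues: Leu10.

10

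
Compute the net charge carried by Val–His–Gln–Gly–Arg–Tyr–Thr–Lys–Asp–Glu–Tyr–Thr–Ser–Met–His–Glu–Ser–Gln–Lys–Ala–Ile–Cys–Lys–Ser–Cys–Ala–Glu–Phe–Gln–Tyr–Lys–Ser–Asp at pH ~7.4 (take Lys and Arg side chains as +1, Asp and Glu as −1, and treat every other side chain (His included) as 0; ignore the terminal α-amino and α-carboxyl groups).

Positive (K, R): Arg5, Lys8, Lys19, Lys23, Lys31 → +5.
Negative (D, E): Asp9, Glu10, Glu16, Glu27, Asp33 → −5.
Net charge = (+5) + (−5) = 0.

0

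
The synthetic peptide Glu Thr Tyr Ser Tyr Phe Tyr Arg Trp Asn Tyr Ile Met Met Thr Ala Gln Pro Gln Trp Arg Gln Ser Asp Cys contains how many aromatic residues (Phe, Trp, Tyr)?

Matching residues: Tyr3, Tyr5, Phe6, Tyr7, Trp9, Tyr11, Trp20.

7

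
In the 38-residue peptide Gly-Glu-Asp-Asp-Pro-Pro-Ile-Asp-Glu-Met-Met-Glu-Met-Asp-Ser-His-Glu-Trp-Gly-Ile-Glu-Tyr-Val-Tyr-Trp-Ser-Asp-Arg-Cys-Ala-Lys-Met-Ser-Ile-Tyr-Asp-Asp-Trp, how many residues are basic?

K, R, and H are the three residues with basic side chains (ε-amine, guanidinium, and imidazole respectively).
Matching residues: His16, Arg28, Lys31.

3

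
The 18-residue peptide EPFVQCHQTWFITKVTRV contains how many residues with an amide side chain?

Only N (asparagine) and Q (glutamine) carry a side-chain carboxamide.
Matching residues: Q5, Q8.

2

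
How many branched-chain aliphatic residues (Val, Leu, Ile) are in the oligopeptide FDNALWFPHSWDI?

2

Matching residues: L5, I13.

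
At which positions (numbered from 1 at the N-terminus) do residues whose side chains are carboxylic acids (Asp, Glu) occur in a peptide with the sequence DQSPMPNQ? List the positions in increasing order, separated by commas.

Matching residues: D1.

1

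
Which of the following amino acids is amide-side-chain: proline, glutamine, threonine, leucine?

The amide-side-chain residues are Asn (N) and Gln (Q).
Of the listed options, only glutamine belongs to this group.

glutamine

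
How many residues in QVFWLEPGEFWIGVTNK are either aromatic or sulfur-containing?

Aromatic: F, W, Y. Sulfur-containing: C, M.
Aromatic residues here: F3, W4, F10, W11 (4).
Sulfur-containing residues here: none (0).
The two groups share no amino acid, so total = 4 + 0 = 4.

4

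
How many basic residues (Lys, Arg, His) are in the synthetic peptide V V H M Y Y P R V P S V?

Matching residues: H3, R8.

2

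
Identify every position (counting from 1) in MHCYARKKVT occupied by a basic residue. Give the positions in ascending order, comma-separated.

2, 6, 7, 8

Matching residues: H2, R6, K7, K8.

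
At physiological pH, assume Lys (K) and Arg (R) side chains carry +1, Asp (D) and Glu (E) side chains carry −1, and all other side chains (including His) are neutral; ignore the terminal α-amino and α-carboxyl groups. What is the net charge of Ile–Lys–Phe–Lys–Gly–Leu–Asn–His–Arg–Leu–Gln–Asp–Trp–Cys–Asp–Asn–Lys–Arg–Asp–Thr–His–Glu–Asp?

0

Positive (K, R): Lys2, Lys4, Arg9, Lys17, Arg18 → +5.
Negative (D, E): Asp12, Asp15, Asp19, Glu22, Asp23 → −5.
Net charge = (+5) + (−5) = 0.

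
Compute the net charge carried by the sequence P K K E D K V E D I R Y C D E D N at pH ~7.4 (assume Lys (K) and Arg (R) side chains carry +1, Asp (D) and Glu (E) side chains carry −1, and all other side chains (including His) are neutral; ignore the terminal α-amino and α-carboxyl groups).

Positive (K, R): K2, K3, K6, R11 → +4.
Negative (D, E): E4, D5, E8, D9, D14, E15, D16 → −7.
Net charge = (+4) + (−7) = −3.

-3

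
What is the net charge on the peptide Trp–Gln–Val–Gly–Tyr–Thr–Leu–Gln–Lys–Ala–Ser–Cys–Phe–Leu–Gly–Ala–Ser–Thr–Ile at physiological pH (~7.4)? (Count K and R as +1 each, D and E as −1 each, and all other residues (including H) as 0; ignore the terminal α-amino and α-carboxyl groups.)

+1

Positive (K, R): Lys9 → +1.
Negative (D, E): none → −0.
Net charge = (+1) + (−0) = +1.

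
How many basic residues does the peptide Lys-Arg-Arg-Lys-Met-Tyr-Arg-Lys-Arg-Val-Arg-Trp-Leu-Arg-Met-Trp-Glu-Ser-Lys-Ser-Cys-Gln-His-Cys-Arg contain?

12

Lysine (K), arginine (R), and histidine (H) have basic, nitrogen-containing side chains.
Matching residues: Lys1, Arg2, Arg3, Lys4, Arg7, Lys8, Arg9, Arg11, Arg14, Lys19, His23, Arg25.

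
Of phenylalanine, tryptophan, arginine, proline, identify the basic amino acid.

arginine

Lysine (K), arginine (R), and histidine (H) have basic, nitrogen-containing side chains.
Of the listed options, only arginine belongs to this group.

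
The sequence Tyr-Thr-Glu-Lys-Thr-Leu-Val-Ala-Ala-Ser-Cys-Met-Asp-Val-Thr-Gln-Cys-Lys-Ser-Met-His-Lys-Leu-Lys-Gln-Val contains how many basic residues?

K, R, and H are the three residues with basic side chains (ε-amine, guanidinium, and imidazole respectively).
Matching residues: Lys4, Lys18, His21, Lys22, Lys24.

5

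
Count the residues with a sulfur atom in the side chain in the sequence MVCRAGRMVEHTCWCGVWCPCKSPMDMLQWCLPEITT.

10

Only Cys (C) and Met (M) have a sulfur atom in the side chain.
Matching residues: M1, C3, M8, C13, C15, C19, C21, M25, M27, C31.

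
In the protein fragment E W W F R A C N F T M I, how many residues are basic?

Lysine (K), arginine (R), and histidine (H) have basic, nitrogen-containing side chains.
Matching residues: R5.

1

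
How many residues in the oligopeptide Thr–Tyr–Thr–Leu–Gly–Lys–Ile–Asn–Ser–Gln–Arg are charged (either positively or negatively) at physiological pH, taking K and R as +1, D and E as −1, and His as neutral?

2

Charged side chains at pH ~7.4: K, R (positive); D, E (negative).
Matching residues: Lys6, Arg11.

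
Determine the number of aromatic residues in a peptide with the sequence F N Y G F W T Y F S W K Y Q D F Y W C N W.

The aromatic amino acids are Phe (F, benzyl), Trp (W, indole), and Tyr (Y, phenol).
Matching residues: F1, Y3, F5, W6, Y8, F9, W11, Y13, F16, Y17, W18, W21.

12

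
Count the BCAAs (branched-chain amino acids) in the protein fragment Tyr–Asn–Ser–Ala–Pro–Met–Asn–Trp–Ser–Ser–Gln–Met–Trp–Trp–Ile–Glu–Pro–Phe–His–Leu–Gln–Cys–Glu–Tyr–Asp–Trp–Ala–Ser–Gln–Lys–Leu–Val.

V, L, and I make up the branched-chain aliphatic group.
Matching residues: Ile15, Leu20, Leu31, Val32.

4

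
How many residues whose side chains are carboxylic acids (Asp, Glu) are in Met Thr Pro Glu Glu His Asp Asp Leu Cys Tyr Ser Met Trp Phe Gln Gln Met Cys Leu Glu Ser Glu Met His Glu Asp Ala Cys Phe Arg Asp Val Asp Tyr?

10

Matching residues: Glu4, Glu5, Asp7, Asp8, Glu21, Glu23, Glu26, Asp27, Asp32, Asp34.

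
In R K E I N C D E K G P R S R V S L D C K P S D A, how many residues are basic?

6

The basic amino acids are Lys (K), Arg (R), and His (H).
Matching residues: R1, K2, K9, R12, R14, K20.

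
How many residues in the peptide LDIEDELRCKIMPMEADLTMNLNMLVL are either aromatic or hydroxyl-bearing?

Aromatic: F, W, Y. Hydroxyl-bearing: S, T, Y.
Aromatic residues here: none (0).
Hydroxyl-bearing residues here: T19 (1).
(Y belongs to both groups, but none appear in this sequence.) Total = 0 + 1 = 1.

1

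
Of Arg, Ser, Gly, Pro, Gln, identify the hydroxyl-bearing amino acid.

The –OH-bearing residues are Ser, Thr (aliphatic alcohols), and Tyr (phenol).
Of the listed options, only Ser belongs to this group.

Ser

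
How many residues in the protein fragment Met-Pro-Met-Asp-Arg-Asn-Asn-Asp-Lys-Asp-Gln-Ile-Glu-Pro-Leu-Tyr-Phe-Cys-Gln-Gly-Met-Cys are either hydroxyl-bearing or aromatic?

Hydroxyl-bearing: S, T, Y. Aromatic: F, W, Y.
Hydroxyl-bearing residues here: Tyr16 (1).
Aromatic residues here: Tyr16, Phe17 (2).
Y is in both groups, so the 1 Y residue must not be double-counted.
Total = 1 + 2 − 1 = 2.

2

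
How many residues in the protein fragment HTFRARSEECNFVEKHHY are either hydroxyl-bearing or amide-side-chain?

4

Hydroxyl-bearing: S, T, Y. Amide-side-chain: N, Q.
Hydroxyl-bearing residues here: T2, S7, Y18 (3).
Amide-side-chain residues here: N11 (1).
The two groups share no amino acid, so total = 3 + 1 = 4.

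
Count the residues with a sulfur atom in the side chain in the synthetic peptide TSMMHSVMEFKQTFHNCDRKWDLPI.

The sulfur-bearing residues are cysteine (–SH) and methionine (–S–CH₃).
Matching residues: M3, M4, M8, C17.

4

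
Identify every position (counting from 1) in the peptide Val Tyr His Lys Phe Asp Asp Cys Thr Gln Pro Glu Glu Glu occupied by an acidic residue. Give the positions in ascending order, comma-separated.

6, 7, 12, 13, 14

Aspartate (D) and glutamate (E) have carboxylic-acid side chains and are the acidic amino acids.
Matching residues: Asp6, Asp7, Glu12, Glu13, Glu14.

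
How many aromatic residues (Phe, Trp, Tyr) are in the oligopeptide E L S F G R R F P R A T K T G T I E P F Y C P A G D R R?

4

Matching residues: F4, F8, F20, Y21.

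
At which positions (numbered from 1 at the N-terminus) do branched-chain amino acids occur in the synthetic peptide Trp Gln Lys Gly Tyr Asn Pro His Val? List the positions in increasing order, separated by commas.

9

The BCAAs are Val, Leu, and Ile — aliphatic side chains with a branch point.
Matching residues: Val9.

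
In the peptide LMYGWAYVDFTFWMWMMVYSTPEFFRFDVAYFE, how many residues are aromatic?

Phenylalanine (F), tryptophan (W), and tyrosine (Y) have aromatic ring side chains.
Matching residues: Y3, W5, Y7, F10, F12, W13, W15, Y19, F24, F25, F27, Y31, F32.

13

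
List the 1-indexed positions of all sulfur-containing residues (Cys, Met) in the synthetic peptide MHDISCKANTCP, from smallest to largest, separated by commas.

1, 6, 11

Matching residues: M1, C6, C11.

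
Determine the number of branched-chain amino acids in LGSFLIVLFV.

Valine (V), leucine (L), and isoleucine (I) are the branched-chain amino acids.
Matching residues: L1, L5, I6, V7, L8, V10.

6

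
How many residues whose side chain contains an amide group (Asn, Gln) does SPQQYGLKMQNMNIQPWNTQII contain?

Matching residues: Q3, Q4, Q10, N11, N13, Q15, N18, Q20.

8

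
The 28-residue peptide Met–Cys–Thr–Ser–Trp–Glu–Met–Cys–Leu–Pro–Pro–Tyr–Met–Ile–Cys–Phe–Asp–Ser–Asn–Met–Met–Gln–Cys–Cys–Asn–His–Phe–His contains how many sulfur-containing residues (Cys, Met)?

Matching residues: Met1, Cys2, Met7, Cys8, Met13, Cys15, Met20, Met21, Cys23, Cys24.

10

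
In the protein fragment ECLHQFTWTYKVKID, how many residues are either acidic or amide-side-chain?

3

Acidic: D, E. Amide-side-chain: N, Q.
Acidic residues here: E1, D15 (2).
Amide-side-chain residues here: Q5 (1).
The two groups share no amino acid, so total = 2 + 1 = 3.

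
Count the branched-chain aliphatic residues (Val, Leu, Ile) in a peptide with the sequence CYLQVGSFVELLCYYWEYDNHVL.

Matching residues: L3, V5, V9, L11, L12, V22, L23.

7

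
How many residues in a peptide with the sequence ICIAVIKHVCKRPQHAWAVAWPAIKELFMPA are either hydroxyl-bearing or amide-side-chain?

1

Hydroxyl-bearing: S, T, Y. Amide-side-chain: N, Q.
Hydroxyl-bearing residues here: none (0).
Amide-side-chain residues here: Q14 (1).
The two groups share no amino acid, so total = 0 + 1 = 1.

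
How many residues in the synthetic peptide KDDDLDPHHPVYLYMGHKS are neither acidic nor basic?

10

Acidic: D, E. Basic: K, R, H. All other residues are neither.
Matching residues: L5, P7, P10, V11, Y12, L13, Y14, M15, G16, S19.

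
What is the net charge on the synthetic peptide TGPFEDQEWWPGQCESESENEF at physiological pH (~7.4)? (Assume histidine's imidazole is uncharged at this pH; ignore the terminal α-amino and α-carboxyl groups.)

-7

The side chains ionized at physiological pH are Lys/Arg (+1) and Asp/Glu (−1); with His treated as neutral, nothing else contributes.
Positive (K, R): none → +0.
Negative (D, E): E5, D6, E8, E15, E17, E19, E21 → −7.
Net charge = (+0) + (−7) = −7.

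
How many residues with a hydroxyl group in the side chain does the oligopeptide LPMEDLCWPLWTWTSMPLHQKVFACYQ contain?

4

The –OH-bearing residues are Ser, Thr (aliphatic alcohols), and Tyr (phenol).
Matching residues: T12, T14, S15, Y26.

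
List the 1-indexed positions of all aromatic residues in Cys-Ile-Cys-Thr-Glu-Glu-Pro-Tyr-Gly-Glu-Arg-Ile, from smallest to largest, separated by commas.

The aromatic amino acids are Phe (F, benzyl), Trp (W, indole), and Tyr (Y, phenol).
Matching residues: Tyr8.

8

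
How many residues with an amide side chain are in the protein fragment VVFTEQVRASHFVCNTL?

2

Asparagine (N) and glutamine (Q) have uncharged amide side chains.
Matching residues: Q6, N15.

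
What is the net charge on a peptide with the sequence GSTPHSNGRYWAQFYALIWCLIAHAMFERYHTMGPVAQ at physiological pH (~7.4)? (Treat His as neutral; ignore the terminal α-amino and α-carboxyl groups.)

+1

At pH ~7.4 the Lys and Arg side chains are protonated (+1), the Asp and Glu side chains are deprotonated (−1), and with His taken as neutral all other side chains carry no charge.
Positive (K, R): R9, R29 → +2.
Negative (D, E): E28 → −1.
Net charge = (+2) + (−1) = +1.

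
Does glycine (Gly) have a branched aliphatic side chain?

The BCAAs are Val, Leu, and Ile — aliphatic side chains with a branch point.
Glycine is not in this group.

No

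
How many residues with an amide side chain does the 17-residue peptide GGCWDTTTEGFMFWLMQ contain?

1

The amide-side-chain residues are Asn (N) and Gln (Q).
Matching residues: Q17.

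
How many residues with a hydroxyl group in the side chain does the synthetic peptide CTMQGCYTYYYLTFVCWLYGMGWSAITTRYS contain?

13

Serine (S), threonine (T), and tyrosine (Y) each carry a hydroxyl group on the side chain.
Matching residues: T2, Y7, T8, Y9, Y10, Y11, T13, Y19, S24, T27, T28, Y30, S31.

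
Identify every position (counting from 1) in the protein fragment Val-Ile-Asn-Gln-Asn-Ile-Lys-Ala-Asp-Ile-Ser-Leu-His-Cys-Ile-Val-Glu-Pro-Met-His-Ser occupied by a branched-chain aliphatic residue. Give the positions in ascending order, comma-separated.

Valine (V), leucine (L), and isoleucine (I) are the branched-chain amino acids.
Matching residues: Val1, Ile2, Ile6, Ile10, Leu12, Ile15, Val16.

1, 2, 6, 10, 12, 15, 16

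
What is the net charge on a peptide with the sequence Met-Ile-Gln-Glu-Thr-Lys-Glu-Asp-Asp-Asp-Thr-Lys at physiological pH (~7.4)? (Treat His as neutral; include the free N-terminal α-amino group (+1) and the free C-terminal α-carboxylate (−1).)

-3

At pH ~7.4 the Lys and Arg side chains are protonated (+1), the Asp and Glu side chains are deprotonated (−1), and with His taken as neutral all other side chains carry no charge.
Positive (K, R): Lys6, Lys12 → +2.
Negative (D, E): Glu4, Glu7, Asp8, Asp9, Asp10 → −5.
The N-terminus (+1) and C-terminus (−1) cancel.
Net charge = (+2) + (−5) = −3.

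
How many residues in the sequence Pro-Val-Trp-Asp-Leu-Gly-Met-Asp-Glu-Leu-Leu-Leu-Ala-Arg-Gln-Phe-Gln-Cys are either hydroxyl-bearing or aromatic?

Hydroxyl-bearing: S, T, Y. Aromatic: F, W, Y.
Hydroxyl-bearing residues here: none (0).
Aromatic residues here: Trp3, Phe16 (2).
(Y belongs to both groups, but none appear in this sequence.) Total = 0 + 2 = 2.

2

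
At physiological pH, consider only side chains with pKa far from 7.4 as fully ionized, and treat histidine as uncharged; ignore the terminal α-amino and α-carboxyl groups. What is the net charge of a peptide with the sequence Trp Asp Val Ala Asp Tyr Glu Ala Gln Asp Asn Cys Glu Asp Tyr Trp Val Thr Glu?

At pH ~7.4 the Lys and Arg side chains are protonated (+1), the Asp and Glu side chains are deprotonated (−1), and with His taken as neutral all other side chains carry no charge.
Positive (K, R): none → +0.
Negative (D, E): Asp2, Asp5, Glu7, Asp10, Glu13, Asp14, Glu19 → −7.
Net charge = (+0) + (−7) = −7.

-7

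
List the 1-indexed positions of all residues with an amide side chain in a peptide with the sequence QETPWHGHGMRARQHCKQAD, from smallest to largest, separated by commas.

1, 14, 18

Only N (asparagine) and Q (glutamine) carry a side-chain carboxamide.
Matching residues: Q1, Q14, Q18.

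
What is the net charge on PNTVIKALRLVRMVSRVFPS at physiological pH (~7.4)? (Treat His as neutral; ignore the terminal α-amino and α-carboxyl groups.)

+4

Near pH 7.4, K and R contribute +1 each, D and E contribute −1 each, and every other side chain (His included, as stated) is uncharged.
Positive (K, R): K6, R9, R12, R16 → +4.
Negative (D, E): none → −0.
Net charge = (+4) + (−0) = +4.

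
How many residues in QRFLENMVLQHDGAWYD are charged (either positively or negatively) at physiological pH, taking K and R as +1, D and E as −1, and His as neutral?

Charged side chains at pH ~7.4: K, R (positive); D, E (negative).
Matching residues: R2, E5, D12, D17.

4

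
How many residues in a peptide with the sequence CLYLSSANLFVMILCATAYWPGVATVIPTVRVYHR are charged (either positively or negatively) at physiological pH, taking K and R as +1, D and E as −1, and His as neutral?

2

Charged side chains at pH ~7.4: K, R (positive); D, E (negative).
Matching residues: R31, R35.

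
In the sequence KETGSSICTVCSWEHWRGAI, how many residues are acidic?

Aspartate (D) and glutamate (E) have carboxylic-acid side chains and are the acidic amino acids.
Matching residues: E2, E14.

2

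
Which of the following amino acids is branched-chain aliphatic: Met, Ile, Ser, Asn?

Ile

Valine (V), leucine (L), and isoleucine (I) are the branched-chain amino acids.
Of the listed options, only Ile belongs to this group.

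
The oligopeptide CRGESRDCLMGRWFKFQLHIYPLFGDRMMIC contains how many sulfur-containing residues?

6

Only Cys (C) and Met (M) have a sulfur atom in the side chain.
Matching residues: C1, C8, M10, M28, M29, C31.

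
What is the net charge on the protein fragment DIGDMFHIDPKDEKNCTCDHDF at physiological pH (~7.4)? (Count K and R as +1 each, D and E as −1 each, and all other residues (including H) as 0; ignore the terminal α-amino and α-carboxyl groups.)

-5

Positive (K, R): K11, K14 → +2.
Negative (D, E): D1, D4, D9, D12, E13, D19, D21 → −7.
Net charge = (+2) + (−7) = −5.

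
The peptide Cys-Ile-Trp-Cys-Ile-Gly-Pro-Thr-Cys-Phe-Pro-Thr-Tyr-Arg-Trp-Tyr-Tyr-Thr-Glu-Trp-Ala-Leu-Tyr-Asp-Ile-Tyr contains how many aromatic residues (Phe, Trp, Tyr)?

9

Matching residues: Trp3, Phe10, Tyr13, Trp15, Tyr16, Tyr17, Trp20, Tyr23, Tyr26.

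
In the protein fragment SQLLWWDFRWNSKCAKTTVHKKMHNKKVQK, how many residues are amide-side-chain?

Asparagine (N) and glutamine (Q) have uncharged amide side chains.
Matching residues: Q2, N11, N25, Q29.

4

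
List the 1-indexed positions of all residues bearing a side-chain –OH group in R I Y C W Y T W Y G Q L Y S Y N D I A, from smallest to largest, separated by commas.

The –OH-bearing residues are Ser, Thr (aliphatic alcohols), and Tyr (phenol).
Matching residues: Y3, Y6, T7, Y9, Y13, S14, Y15.

3, 6, 7, 9, 13, 14, 15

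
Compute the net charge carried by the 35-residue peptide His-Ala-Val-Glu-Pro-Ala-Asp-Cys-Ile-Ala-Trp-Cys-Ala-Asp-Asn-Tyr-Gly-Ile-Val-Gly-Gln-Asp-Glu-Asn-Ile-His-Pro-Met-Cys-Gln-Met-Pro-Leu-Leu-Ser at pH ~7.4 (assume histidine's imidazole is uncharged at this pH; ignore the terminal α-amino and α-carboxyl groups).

At pH ~7.4 the Lys and Arg side chains are protonated (+1), the Asp and Glu side chains are deprotonated (−1), and with His taken as neutral all other side chains carry no charge.
Positive (K, R): none → +0.
Negative (D, E): Glu4, Asp7, Asp14, Asp22, Glu23 → −5.
Net charge = (+0) + (−5) = −5.

-5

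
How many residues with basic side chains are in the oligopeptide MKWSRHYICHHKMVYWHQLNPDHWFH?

9

K, R, and H are the three residues with basic side chains (ε-amine, guanidinium, and imidazole respectively).
Matching residues: K2, R5, H6, H10, H11, K12, H17, H23, H26.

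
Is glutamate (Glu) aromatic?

The aromatic amino acids are Phe (F, benzyl), Trp (W, indole), and Tyr (Y, phenol).
Glutamate is not in this group.

No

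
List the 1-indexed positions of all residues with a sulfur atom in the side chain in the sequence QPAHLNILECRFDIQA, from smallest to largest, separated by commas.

The sulfur-bearing residues are cysteine (–SH) and methionine (–S–CH₃).
Matching residues: C10.

10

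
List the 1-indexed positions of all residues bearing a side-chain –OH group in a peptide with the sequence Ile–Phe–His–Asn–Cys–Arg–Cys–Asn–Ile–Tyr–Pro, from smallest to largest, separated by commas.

The –OH-bearing residues are Ser, Thr (aliphatic alcohols), and Tyr (phenol).
Matching residues: Tyr10.

10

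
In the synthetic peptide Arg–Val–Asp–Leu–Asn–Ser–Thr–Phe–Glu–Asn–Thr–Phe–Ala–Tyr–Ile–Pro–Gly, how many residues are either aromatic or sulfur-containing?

3

Aromatic: F, W, Y. Sulfur-containing: C, M.
Aromatic residues here: Phe8, Phe12, Tyr14 (3).
Sulfur-containing residues here: none (0).
The two groups share no amino acid, so total = 3 + 0 = 3.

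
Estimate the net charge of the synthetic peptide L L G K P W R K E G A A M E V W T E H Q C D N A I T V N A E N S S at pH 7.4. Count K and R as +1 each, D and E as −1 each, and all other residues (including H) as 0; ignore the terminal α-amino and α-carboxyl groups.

-2

Positive (K, R): K4, R7, K8 → +3.
Negative (D, E): E9, E14, E18, D22, E30 → −5.
Net charge = (+3) + (−5) = −2.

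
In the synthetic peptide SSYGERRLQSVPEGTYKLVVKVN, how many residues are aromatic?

F, W, and Y each carry an aromatic ring on the side chain.
Matching residues: Y3, Y16.

2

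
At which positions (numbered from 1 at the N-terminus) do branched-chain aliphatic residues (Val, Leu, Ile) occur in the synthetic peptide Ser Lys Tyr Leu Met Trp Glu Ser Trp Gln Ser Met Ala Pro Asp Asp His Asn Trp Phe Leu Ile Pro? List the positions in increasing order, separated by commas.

Matching residues: Leu4, Leu21, Ile22.

4, 21, 22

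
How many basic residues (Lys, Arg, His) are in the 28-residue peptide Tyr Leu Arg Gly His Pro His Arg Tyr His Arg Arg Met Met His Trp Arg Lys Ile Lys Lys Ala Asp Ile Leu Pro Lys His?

14

Matching residues: Arg3, His5, His7, Arg8, His10, Arg11, Arg12, His15, Arg17, Lys18, Lys20, Lys21, Lys27, His28.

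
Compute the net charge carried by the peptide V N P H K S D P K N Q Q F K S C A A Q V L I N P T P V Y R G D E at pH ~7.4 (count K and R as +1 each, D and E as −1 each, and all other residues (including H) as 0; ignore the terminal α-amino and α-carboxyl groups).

Positive (K, R): K5, K9, K14, R29 → +4.
Negative (D, E): D7, D31, E32 → −3.
Net charge = (+4) + (−3) = +1.

+1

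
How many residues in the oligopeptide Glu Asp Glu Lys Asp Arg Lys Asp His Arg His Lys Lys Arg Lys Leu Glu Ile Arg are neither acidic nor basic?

2

Acidic: D, E. Basic: K, R, H. All other residues are neither.
Matching residues: Leu16, Ile18.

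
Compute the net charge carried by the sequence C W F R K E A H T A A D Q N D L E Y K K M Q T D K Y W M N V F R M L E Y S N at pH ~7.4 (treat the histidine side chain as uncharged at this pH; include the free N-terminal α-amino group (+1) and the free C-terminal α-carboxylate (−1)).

0

Near pH 7.4, K and R contribute +1 each, D and E contribute −1 each, and every other side chain (His included, as stated) is uncharged.
Positive (K, R): R4, K5, K19, K20, K25, R32 → +6.
Negative (D, E): E6, D12, D15, E17, D24, E35 → −6.
The N-terminus (+1) and C-terminus (−1) cancel.
Net charge = (+6) + (−6) = 0.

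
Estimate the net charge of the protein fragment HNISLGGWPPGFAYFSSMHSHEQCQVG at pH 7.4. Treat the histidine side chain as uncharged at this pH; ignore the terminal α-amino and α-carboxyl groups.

The side chains ionized at physiological pH are Lys/Arg (+1) and Asp/Glu (−1); with His treated as neutral, nothing else contributes.
Positive (K, R): none → +0.
Negative (D, E): E22 → −1.
Net charge = (+0) + (−1) = −1.

-1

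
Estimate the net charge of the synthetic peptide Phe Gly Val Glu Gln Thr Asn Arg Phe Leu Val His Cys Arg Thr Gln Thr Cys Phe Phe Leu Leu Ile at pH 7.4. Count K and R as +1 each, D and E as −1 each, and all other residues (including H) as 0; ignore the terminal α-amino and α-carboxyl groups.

+1

Positive (K, R): Arg8, Arg14 → +2.
Negative (D, E): Glu4 → −1.
Net charge = (+2) + (−1) = +1.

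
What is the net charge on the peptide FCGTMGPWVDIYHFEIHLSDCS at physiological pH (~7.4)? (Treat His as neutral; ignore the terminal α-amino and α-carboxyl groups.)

-3

The side chains ionized at physiological pH are Lys/Arg (+1) and Asp/Glu (−1); with His treated as neutral, nothing else contributes.
Positive (K, R): none → +0.
Negative (D, E): D10, E15, D20 → −3.
Net charge = (+0) + (−3) = −3.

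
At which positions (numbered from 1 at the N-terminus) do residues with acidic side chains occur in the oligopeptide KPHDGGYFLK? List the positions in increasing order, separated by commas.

4

Aspartate (D) and glutamate (E) have carboxylic-acid side chains and are the acidic amino acids.
Matching residues: D4.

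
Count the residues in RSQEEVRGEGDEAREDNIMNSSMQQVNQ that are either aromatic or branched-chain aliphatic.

3

Aromatic: F, W, Y. Branched-chain aliphatic: I, L, V.
Aromatic residues here: none (0).
Branched-chain aliphatic residues here: V6, I18, V26 (3).
The two groups share no amino acid, so total = 0 + 3 = 3.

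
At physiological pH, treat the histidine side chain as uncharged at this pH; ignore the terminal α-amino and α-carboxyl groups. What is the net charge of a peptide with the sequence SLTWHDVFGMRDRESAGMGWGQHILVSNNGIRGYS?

The side chains ionized at physiological pH are Lys/Arg (+1) and Asp/Glu (−1); with His treated as neutral, nothing else contributes.
Positive (K, R): R11, R13, R32 → +3.
Negative (D, E): D6, D12, E14 → −3.
Net charge = (+3) + (−3) = 0.

0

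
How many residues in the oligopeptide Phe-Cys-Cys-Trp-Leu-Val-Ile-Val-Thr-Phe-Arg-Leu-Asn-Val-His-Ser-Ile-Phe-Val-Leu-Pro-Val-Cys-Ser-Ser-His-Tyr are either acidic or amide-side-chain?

1

Acidic: D, E. Amide-side-chain: N, Q.
Acidic residues here: none (0).
Amide-side-chain residues here: Asn13 (1).
The two groups share no amino acid, so total = 0 + 1 = 1.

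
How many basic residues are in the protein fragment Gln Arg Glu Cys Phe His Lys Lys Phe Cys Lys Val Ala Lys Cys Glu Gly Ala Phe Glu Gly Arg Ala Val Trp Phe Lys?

Lysine (K), arginine (R), and histidine (H) have basic, nitrogen-containing side chains.
Matching residues: Arg2, His6, Lys7, Lys8, Lys11, Lys14, Arg22, Lys27.

8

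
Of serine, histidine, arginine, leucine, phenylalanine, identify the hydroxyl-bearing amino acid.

Serine (S), threonine (T), and tyrosine (Y) each carry a hydroxyl group on the side chain.
Of the listed options, only serine belongs to this group.

serine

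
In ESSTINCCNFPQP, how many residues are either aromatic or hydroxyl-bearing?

4

Aromatic: F, W, Y. Hydroxyl-bearing: S, T, Y.
Aromatic residues here: F10 (1).
Hydroxyl-bearing residues here: S2, S3, T4 (3).
(Y belongs to both groups, but none appear in this sequence.) Total = 1 + 3 = 4.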